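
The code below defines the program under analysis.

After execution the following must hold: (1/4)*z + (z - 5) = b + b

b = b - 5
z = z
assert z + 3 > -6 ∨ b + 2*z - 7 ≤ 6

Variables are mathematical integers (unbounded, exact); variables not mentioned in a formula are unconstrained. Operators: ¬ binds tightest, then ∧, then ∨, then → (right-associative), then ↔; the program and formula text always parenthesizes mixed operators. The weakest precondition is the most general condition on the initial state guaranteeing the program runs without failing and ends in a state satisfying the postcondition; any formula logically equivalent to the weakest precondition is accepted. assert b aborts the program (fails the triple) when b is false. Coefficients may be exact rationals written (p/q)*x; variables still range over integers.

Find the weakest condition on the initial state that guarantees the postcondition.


Working backward. After the program, the postcondition (1/4)*z + (z - 5) = b + b must hold; in canonical form it is (5/4)*z = 2*b + 5.
Before assert z + 3 > -6 ∨ b + 2*z - 7 ≤ 6: (z > -9 ∨ b + 2*z ≤ 13) ∧ (5/4)*z = 2*b + 5
Before z := z: (z > -9 ∨ b + 2*z ≤ 13) ∧ (5/4)*z = 2*b + 5
Before b := b - 5: (z > -9 ∨ b + 2*z ≤ 18) ∧ (5/4)*z = 2*b - 5
Answer: WP = (z > -9 ∨ b + 2*z ≤ 18) ∧ (5/4)*z = 2*b - 5


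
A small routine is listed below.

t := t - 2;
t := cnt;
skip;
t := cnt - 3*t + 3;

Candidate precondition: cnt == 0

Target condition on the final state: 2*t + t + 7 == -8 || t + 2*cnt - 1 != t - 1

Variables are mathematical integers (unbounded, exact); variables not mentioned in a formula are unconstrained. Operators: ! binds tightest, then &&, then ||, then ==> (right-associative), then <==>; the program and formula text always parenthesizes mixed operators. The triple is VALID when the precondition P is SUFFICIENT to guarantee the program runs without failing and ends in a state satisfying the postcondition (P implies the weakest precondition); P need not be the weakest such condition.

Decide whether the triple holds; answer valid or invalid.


Working backward. After the program, the postcondition 2*t + t + 7 == -8 || t + 2*cnt - 1 != t - 1 must hold; in canonical form it is 3*t == -15 || 2*cnt != 0.
Before t := cnt - 3*t + 3: 3*cnt == 9*t - 24 || 2*cnt != 0
Before skip: 3*cnt == 9*t - 24 || 2*cnt != 0
Before t := cnt: 6*cnt == 24 || 2*cnt != 0
Before t := t - 2: 6*cnt == 24 || 2*cnt != 0
The weakest precondition is 6*cnt == 24 || 2*cnt != 0.
Check whether cnt == 0 implies it.
Countermodel: at the initial state cnt = 0, the precondition holds but the weakest precondition fails.
Answer: invalid


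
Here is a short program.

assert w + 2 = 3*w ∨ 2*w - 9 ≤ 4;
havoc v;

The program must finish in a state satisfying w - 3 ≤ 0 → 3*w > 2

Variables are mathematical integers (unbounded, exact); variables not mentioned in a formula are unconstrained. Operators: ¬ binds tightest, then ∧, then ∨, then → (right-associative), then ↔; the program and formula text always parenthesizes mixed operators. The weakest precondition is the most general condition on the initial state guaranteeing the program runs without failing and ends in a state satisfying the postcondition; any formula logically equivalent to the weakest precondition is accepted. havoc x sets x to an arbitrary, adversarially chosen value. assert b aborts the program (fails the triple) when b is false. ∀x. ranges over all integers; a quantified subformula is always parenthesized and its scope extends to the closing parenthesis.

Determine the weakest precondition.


Working backward. After the program, the postcondition w - 3 ≤ 0 → 3*w > 2 must hold; in canonical form it is w ≤ 3 → 3*w > 2.
Before havoc v: w ≤ 3 → 3*w > 2
Before assert w + 2 = 3*w ∨ 2*w - 9 ≤ 4: (2*w = 2 ∨ 2*w ≤ 13) ∧ (w ≤ 3 → 3*w > 2)
Answer: WP = (2*w = 2 ∨ 2*w ≤ 13) ∧ (w ≤ 3 → 3*w > 2)


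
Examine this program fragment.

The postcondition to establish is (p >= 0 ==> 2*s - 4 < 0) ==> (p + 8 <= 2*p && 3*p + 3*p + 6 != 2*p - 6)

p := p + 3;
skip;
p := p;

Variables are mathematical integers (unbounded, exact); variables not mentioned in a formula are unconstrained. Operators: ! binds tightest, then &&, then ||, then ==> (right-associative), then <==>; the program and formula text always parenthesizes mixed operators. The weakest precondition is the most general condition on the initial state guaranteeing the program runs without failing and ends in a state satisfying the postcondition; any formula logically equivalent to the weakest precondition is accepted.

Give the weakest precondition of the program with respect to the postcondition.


Working backward. After the program, the postcondition (p >= 0 ==> 2*s - 4 < 0) ==> (p + 8 <= 2*p && 3*p + 3*p + 6 != 2*p - 6) must hold; in canonical form it is (p >= 0 ==> 2*s < 4) ==> (p >= 8 && 4*p != -12).
Before p := p: (p >= 0 ==> 2*s < 4) ==> (p >= 8 && 4*p != -12)
Before skip: (p >= 0 ==> 2*s < 4) ==> (p >= 8 && 4*p != -12)
Before p := p + 3: (p >= -3 ==> 2*s < 4) ==> (p >= 5 && 4*p != -24)
Answer: WP = (p >= -3 ==> 2*s < 4) ==> (p >= 5 && 4*p != -24)


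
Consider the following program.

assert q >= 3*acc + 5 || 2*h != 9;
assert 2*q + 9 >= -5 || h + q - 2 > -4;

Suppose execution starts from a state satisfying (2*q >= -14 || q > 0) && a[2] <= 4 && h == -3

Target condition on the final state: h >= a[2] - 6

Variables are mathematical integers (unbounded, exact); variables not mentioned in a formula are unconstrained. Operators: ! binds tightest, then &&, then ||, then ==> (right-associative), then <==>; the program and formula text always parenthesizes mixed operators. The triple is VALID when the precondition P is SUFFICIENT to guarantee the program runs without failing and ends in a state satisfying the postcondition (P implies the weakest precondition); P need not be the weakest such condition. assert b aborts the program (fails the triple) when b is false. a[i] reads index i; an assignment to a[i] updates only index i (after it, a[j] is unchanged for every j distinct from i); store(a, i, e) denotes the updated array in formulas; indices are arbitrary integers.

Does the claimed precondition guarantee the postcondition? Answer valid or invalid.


Working backward. After the program, h >= a[2] - 6 must hold.
Before assert 2*q + 9 >= -5 || h + q - 2 > -4: (2*q >= -14 || h + q > -2) && h >= a[2] - 6
Before assert q >= 3*acc + 5 || 2*h != 9: (q >= 3*acc + 5 || 2*h != 9) && (2*q >= -14 || h + q > -2) && h >= a[2] - 6
The weakest precondition is (q >= 3*acc + 5 || 2*h != 9) && (2*q >= -14 || h + q > -2) && h >= a[2] - 6.
Check whether (2*q >= -14 || q > 0) && a[2] <= 4 && h == -3 implies it.
Countermodel: at the initial state a = {[2] = 4, elsewhere 4}, acc = 0, h = -3, q = 0, the precondition holds but the weakest precondition fails.
Answer: invalid


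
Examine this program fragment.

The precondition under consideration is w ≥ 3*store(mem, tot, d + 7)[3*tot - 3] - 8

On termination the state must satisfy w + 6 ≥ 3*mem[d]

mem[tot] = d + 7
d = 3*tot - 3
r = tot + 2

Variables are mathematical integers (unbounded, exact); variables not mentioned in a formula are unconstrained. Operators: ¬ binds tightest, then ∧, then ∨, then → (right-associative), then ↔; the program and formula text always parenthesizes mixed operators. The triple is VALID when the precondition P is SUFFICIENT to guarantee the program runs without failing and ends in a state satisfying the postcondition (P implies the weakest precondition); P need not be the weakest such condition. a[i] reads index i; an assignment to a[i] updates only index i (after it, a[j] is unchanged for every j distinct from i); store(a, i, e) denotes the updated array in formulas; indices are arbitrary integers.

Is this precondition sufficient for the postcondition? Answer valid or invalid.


Working backward. After the program, the postcondition w + 6 ≥ 3*mem[d] must hold; in canonical form it is w ≥ 3*mem[d] - 6.
Before r := tot + 2: w ≥ 3*mem[d] - 6
Before d := 3*tot - 3: w ≥ 3*mem[3*tot - 3] - 6
Before mem[tot] := d + 7: w ≥ 3*store(mem, tot, d + 7)[3*tot - 3] - 6
The weakest precondition is w ≥ 3*store(mem, tot, d + 7)[3*tot - 3] - 6.
Check whether w ≥ 3*store(mem, tot, d + 7)[3*tot - 3] - 8 implies it.
Countermodel: at the initial state d = -4, mem = {[-3] = 3, [0] = 3, elsewhere 3}, tot = 0, w = 2, the precondition holds but the weakest precondition fails.
Answer: invalid


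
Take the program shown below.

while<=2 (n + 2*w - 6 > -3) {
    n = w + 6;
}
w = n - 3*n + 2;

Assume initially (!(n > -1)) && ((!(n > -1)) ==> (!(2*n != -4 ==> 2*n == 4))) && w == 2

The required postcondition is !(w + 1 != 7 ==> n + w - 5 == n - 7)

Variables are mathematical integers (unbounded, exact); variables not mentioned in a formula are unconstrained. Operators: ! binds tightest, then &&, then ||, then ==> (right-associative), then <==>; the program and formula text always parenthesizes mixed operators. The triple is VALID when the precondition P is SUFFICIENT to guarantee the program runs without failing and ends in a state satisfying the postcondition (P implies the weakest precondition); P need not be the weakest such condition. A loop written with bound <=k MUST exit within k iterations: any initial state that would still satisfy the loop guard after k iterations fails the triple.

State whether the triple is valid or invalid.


Working backward. After the program, the postcondition !(w + 1 != 7 ==> n + w - 5 == n - 7) must hold; in canonical form it is !(w != 6 ==> w == -2).
Before w := n - 3*n + 2: !(2*n != -4 ==> 2*n == 4)
Before the loop (bound <=2), unroll the exhaustion recursion (WP_0 = exit-now case; WP_j = one more guarded iteration, up to j = 2):
  WP_0: (!(n + 2*w > 3)) && (!(2*n != -4 ==> 2*n == 4))
  WP_1: (n + 2*w > 3 ==> ((!(3*w > -3)) && (!(2*w != -16 ==> 2*w == -8)))) && ((!(n + 2*w > 3)) ==> (!(2*n != -4 ==> 2*n == 4)))
  WP_2: (n + 2*w > 3 ==> ((3*w > -3 ==> ((!(3*w > -3)) && (!(2*w != -16 ==> 2*w == -8)))) && ((!(3*w > -3)) ==> (!(2*w != -16 ==> 2*w == -8))))) && ((!(n + 2*w > 3)) ==> (!(2*n != -4 ==> 2*n == 4)))
So before the loop: (n + 2*w > 3 ==> ((3*w > -3 ==> ((!(3*w > -3)) && (!(2*w != -16 ==> 2*w == -8)))) && ((!(3*w > -3)) ==> (!(2*w != -16 ==> 2*w == -8))))) && ((!(n + 2*w > 3)) ==> (!(2*n != -4 ==> 2*n == 4)))
The weakest precondition is (n + 2*w > 3 ==> ((3*w > -3 ==> ((!(3*w > -3)) && (!(2*w != -16 ==> 2*w == -8)))) && ((!(3*w > -3)) ==> (!(2*w != -16 ==> 2*w == -8))))) && ((!(n + 2*w > 3)) ==> (!(2*n != -4 ==> 2*n == 4))).
Check whether (!(n > -1)) && ((!(n > -1)) ==> (!(2*n != -4 ==> 2*n == 4))) && w == 2 implies it.
Every state satisfying the precondition satisfies the weakest precondition: the implication holds.
Answer: valid


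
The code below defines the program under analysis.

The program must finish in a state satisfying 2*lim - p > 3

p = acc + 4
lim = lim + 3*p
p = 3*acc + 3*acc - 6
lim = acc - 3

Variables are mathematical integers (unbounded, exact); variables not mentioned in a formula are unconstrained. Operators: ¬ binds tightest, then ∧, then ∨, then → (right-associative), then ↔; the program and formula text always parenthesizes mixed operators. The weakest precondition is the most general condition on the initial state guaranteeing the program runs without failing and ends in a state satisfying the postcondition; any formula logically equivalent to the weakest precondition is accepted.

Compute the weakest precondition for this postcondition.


Working backward. After the program, the postcondition 2*lim - p > 3 must hold; in canonical form it is 2*lim > p + 3.
Before lim := acc - 3: 2*acc > p + 9
Before p := 3*acc + 3*acc - 6: 4*acc < -3
Before lim := lim + 3*p: 4*acc < -3
Before p := acc + 4: 4*acc < -3
Answer: WP = 4*acc < -3


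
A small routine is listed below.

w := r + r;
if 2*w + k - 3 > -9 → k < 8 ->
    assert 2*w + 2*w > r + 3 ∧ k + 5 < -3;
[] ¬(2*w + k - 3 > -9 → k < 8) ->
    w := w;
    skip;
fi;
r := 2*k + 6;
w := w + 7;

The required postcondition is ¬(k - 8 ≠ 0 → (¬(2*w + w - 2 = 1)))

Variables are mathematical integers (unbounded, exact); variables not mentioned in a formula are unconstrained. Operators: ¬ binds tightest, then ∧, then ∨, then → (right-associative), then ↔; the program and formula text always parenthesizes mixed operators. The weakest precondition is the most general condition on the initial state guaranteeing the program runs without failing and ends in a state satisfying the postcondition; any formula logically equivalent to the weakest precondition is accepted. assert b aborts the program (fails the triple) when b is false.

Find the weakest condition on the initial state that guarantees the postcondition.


Working backward. After the program, the postcondition ¬(k - 8 ≠ 0 → (¬(2*w + w - 2 = 1))) must hold; in canonical form it is ¬(k ≠ 8 → (¬(3*w = 3))).
Before w := w + 7: ¬(k ≠ 8 → (¬(3*w = -18)))
Before r := 2*k + 6: ¬(k ≠ 8 → (¬(3*w = -18)))
Then branch requires 4*w > r + 3 ∧ k < -8 ∧ (¬(k ≠ 8 → (¬(3*w = -18)))); else branch requires ¬(k ≠ 8 → (¬(3*w = -18))).
Before the if: ((k + 2*w > -6 → k < 8) → (4*w > r + 3 ∧ k < -8 ∧ (¬(k ≠ 8 → (¬(3*w = -18)))))) ∧ ((¬(k + 2*w > -6 → k < 8)) → (¬(k ≠ 8 → (¬(3*w = -18)))))
Before w := r + r: ((k + 4*r > -6 → k < 8) → (7*r > 3 ∧ k < -8 ∧ (¬(k ≠ 8 → (¬(6*r = -18)))))) ∧ ((¬(k + 4*r > -6 → k < 8)) → (¬(k ≠ 8 → (¬(6*r = -18)))))
Answer: WP = ((k + 4*r > -6 → k < 8) → (7*r > 3 ∧ k < -8 ∧ (¬(k ≠ 8 → (¬(6*r = -18)))))) ∧ ((¬(k + 4*r > -6 → k < 8)) → (¬(k ≠ 8 → (¬(6*r = -18)))))


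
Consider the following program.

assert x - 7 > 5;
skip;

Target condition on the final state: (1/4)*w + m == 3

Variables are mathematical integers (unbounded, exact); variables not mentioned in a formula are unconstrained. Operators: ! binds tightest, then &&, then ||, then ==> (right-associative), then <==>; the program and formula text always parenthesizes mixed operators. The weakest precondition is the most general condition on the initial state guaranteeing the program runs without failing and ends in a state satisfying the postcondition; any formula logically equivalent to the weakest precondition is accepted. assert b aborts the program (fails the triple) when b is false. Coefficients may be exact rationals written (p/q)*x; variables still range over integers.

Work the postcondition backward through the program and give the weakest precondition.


Working backward. After the program, the postcondition (1/4)*w + m == 3 must hold; in canonical form it is m + (1/4)*w == 3.
Before skip: m + (1/4)*w == 3
Before assert x - 7 > 5: x > 12 && m + (1/4)*w == 3
Answer: WP = x > 12 && m + (1/4)*w == 3


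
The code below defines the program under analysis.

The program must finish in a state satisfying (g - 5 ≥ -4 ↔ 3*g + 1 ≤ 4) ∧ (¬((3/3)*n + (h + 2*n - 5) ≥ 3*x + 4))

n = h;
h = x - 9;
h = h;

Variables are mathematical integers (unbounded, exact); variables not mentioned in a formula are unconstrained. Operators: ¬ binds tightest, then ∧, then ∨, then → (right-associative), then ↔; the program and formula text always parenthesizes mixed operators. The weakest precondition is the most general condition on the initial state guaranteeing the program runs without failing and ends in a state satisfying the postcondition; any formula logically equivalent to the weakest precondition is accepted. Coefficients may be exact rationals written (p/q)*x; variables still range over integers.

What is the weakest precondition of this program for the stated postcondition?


Working backward. After the program, the postcondition (g - 5 ≥ -4 ↔ 3*g + 1 ≤ 4) ∧ (¬((3/3)*n + (h + 2*n - 5) ≥ 3*x + 4)) must hold; in canonical form it is (g ≥ 1 ↔ 3*g ≤ 3) ∧ (¬(h + 3*n ≥ 3*x + 9)).
Before h := h: (g ≥ 1 ↔ 3*g ≤ 3) ∧ (¬(h + 3*n ≥ 3*x + 9))
Before h := x - 9: (g ≥ 1 ↔ 3*g ≤ 3) ∧ (¬(3*n ≥ 2*x + 18))
Before n := h: (g ≥ 1 ↔ 3*g ≤ 3) ∧ (¬(3*h ≥ 2*x + 18))
Answer: WP = (g ≥ 1 ↔ 3*g ≤ 3) ∧ (¬(3*h ≥ 2*x + 18))


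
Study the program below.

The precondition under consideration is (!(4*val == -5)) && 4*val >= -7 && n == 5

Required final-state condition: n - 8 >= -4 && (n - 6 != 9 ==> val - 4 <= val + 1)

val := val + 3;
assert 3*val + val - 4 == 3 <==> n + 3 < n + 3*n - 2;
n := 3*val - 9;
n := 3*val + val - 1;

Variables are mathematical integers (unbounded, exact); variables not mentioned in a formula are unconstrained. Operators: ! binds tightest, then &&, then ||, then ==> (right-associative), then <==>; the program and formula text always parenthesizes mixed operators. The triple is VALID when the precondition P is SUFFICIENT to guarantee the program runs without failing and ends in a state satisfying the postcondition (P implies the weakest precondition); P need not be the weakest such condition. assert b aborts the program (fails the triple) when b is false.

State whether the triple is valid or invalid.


Working backward. After the program, the postcondition n - 8 >= -4 && (n - 6 != 9 ==> val - 4 <= val + 1) must hold; in canonical form it is n >= 4.
Before n := 3*val + val - 1: 4*val >= 5
Before n := 3*val - 9: 4*val >= 5
Before assert 3*val + val - 4 == 3 <==> n + 3 < n + 3*n - 2: (4*val == 7 <==> 3*n > 5) && 4*val >= 5
Before val := val + 3: (4*val == -5 <==> 3*n > 5) && 4*val >= -7
The weakest precondition is (4*val == -5 <==> 3*n > 5) && 4*val >= -7.
Check whether (!(4*val == -5)) && 4*val >= -7 && n == 5 implies it.
Countermodel: at the initial state n = 5, val = -1, the precondition holds but the weakest precondition fails.
Answer: invalid


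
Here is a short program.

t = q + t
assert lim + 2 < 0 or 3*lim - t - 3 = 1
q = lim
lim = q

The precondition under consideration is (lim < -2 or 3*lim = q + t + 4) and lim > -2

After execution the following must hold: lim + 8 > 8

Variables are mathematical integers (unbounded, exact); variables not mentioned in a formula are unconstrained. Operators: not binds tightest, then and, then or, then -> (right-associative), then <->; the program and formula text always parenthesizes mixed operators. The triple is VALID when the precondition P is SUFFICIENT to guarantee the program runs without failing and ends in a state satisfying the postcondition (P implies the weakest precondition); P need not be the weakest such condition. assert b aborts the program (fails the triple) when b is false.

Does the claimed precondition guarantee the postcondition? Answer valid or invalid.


Working backward. After the program, the postcondition lim + 8 > 8 must hold; in canonical form it is lim > 0.
Before lim := q: q > 0
Before q := lim: lim > 0
Before assert lim + 2 < 0 or 3*lim - t - 3 = 1: (lim < -2 or 3*lim = t + 4) and lim > 0
Before t := q + t: (lim < -2 or 3*lim = q + t + 4) and lim > 0
The weakest precondition is (lim < -2 or 3*lim = q + t + 4) and lim > 0.
Check whether (lim < -2 or 3*lim = q + t + 4) and lim > -2 implies it.
Countermodel: at the initial state lim = -1, q = -7, t = 0, the precondition holds but the weakest precondition fails.
Answer: invalid


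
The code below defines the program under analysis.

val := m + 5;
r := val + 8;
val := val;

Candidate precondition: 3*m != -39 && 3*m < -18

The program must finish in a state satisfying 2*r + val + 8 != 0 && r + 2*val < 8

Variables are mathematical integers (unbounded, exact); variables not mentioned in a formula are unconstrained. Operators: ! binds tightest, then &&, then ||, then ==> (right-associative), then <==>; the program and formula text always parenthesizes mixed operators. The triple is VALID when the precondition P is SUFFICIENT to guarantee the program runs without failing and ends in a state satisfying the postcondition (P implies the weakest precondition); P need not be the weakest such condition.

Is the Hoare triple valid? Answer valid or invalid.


Working backward. After the program, the postcondition 2*r + val + 8 != 0 && r + 2*val < 8 must hold; in canonical form it is 2*r + val != -8 && r + 2*val < 8.
Before val := val: 2*r + val != -8 && r + 2*val < 8
Before r := val + 8: 3*val != -24 && 3*val < 0
Before val := m + 5: 3*m != -39 && 3*m < -15
The weakest precondition is 3*m != -39 && 3*m < -15.
Check whether 3*m != -39 && 3*m < -18 implies it.
Every state satisfying the precondition satisfies the weakest precondition: the implication holds.
Answer: valid


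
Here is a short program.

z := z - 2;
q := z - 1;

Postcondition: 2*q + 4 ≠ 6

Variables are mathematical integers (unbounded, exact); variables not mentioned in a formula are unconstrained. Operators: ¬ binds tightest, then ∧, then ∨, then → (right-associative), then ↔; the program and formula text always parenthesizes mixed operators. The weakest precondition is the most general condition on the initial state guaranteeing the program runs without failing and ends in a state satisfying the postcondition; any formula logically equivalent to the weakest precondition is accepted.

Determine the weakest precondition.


Working backward. After the program, the postcondition 2*q + 4 ≠ 6 must hold; in canonical form it is 2*q ≠ 2.
Before q := z - 1: 2*z ≠ 4
Before z := z - 2: 2*z ≠ 8
Answer: WP = 2*z ≠ 8


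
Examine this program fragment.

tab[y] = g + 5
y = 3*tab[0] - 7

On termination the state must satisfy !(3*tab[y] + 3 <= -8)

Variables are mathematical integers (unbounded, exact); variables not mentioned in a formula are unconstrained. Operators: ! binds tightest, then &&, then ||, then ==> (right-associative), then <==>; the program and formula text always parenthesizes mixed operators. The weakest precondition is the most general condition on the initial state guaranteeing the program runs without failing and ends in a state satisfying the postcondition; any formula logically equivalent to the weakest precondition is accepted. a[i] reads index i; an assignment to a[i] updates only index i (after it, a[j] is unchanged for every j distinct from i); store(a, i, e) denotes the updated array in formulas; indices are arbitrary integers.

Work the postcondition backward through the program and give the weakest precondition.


Working backward. After the program, the postcondition !(3*tab[y] + 3 <= -8) must hold; in canonical form it is !(3*tab[y] <= -11).
Before y := 3*tab[0] - 7: !(3*tab[3*tab[0] - 7] <= -11)
Before tab[y] := g + 5: !(3*store(tab, y, g + 5)[3*store(tab, y, g + 5)[0] - 7] <= -11)
Answer: WP = !(3*store(tab, y, g + 5)[3*store(tab, y, g + 5)[0] - 7] <= -11)


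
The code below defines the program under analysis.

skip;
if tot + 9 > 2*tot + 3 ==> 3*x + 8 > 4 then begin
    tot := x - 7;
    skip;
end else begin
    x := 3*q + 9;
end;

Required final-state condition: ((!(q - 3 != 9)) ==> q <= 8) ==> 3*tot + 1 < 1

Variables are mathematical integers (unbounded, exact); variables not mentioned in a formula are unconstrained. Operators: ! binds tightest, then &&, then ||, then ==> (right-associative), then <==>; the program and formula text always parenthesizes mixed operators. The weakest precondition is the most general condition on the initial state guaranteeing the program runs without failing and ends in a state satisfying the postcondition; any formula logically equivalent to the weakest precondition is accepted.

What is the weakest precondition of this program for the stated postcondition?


Working backward. After the program, the postcondition ((!(q - 3 != 9)) ==> q <= 8) ==> 3*tot + 1 < 1 must hold; in canonical form it is ((!(q != 12)) ==> q <= 8) ==> 3*tot < 0.
Then branch requires ((!(q != 12)) ==> q <= 8) ==> 3*x < 21; else branch requires ((!(q != 12)) ==> q <= 8) ==> 3*tot < 0.
Before the if: ((tot < 6 ==> 3*x > -4) ==> (((!(q != 12)) ==> q <= 8) ==> 3*x < 21)) && ((!(tot < 6 ==> 3*x > -4)) ==> (((!(q != 12)) ==> q <= 8) ==> 3*tot < 0))
Before skip: ((tot < 6 ==> 3*x > -4) ==> (((!(q != 12)) ==> q <= 8) ==> 3*x < 21)) && ((!(tot < 6 ==> 3*x > -4)) ==> (((!(q != 12)) ==> q <= 8) ==> 3*tot < 0))
Answer: WP = ((tot < 6 ==> 3*x > -4) ==> (((!(q != 12)) ==> q <= 8) ==> 3*x < 21)) && ((!(tot < 6 ==> 3*x > -4)) ==> (((!(q != 12)) ==> q <= 8) ==> 3*tot < 0))


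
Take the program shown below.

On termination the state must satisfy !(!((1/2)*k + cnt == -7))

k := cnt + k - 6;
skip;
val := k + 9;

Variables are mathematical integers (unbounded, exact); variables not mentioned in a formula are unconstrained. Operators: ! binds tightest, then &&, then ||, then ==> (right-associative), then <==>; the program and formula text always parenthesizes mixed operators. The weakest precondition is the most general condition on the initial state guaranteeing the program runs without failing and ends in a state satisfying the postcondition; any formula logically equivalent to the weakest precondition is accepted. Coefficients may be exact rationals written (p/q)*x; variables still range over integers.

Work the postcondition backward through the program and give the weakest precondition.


Working backward. After the program, the postcondition !(!((1/2)*k + cnt == -7)) must hold; in canonical form it is cnt + (1/2)*k == -7.
Before val := k + 9: cnt + (1/2)*k == -7
Before skip: cnt + (1/2)*k == -7
Before k := cnt + k - 6: (3/2)*cnt + (1/2)*k == -4
Answer: WP = (3/2)*cnt + (1/2)*k == -4


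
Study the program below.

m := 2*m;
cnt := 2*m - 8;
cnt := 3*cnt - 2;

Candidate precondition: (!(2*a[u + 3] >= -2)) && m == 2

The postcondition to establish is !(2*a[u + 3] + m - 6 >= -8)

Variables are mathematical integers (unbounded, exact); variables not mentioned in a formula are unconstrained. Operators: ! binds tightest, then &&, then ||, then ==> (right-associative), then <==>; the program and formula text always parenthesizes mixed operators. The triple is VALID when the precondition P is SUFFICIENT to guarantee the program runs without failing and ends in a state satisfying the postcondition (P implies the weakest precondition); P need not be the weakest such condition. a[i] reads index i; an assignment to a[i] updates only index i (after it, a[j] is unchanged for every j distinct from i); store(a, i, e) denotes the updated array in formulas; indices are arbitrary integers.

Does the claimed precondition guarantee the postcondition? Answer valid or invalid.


Working backward. After the program, the postcondition !(2*a[u + 3] + m - 6 >= -8) must hold; in canonical form it is !(2*a[u + 3] + m >= -2).
Before cnt := 3*cnt - 2: !(2*a[u + 3] + m >= -2)
Before cnt := 2*m - 8: !(2*a[u + 3] + m >= -2)
Before m := 2*m: !(2*a[u + 3] + 2*m >= -2)
The weakest precondition is !(2*a[u + 3] + 2*m >= -2).
Check whether (!(2*a[u + 3] >= -2)) && m == 2 implies it.
Countermodel: at the initial state a = {[0] = -2, elsewhere -2}, m = 2, u = -3, the precondition holds but the weakest precondition fails.
Answer: invalid


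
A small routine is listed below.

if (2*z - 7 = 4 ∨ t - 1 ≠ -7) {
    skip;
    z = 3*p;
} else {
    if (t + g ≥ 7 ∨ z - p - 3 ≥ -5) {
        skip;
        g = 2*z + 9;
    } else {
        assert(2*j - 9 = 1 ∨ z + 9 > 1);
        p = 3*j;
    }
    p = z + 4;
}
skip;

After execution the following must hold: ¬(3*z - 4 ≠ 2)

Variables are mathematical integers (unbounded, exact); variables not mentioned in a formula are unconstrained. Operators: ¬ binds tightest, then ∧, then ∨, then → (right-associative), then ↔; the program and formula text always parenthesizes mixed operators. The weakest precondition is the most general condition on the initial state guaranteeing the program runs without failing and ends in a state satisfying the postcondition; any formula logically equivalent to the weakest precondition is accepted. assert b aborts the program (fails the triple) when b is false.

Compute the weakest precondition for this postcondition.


Working backward. After the program, the postcondition ¬(3*z - 4 ≠ 2) must hold; in canonical form it is ¬(3*z ≠ 6).
Before skip: ¬(3*z ≠ 6)
Then branch requires ¬(9*p ≠ 6); else branch requires ((g + t ≥ 7 ∨ z ≥ p - 2) → (¬(3*z ≠ 6))) ∧ ((¬(g + t ≥ 7 ∨ z ≥ p - 2)) → ((2*j = 10 ∨ z > -8) ∧ (¬(3*z ≠ 6)))).
Before the if: ((2*z = 11 ∨ t ≠ -6) → (¬(9*p ≠ 6))) ∧ ((¬(2*z = 11 ∨ t ≠ -6)) → (((g + t ≥ 7 ∨ z ≥ p - 2) → (¬(3*z ≠ 6))) ∧ ((¬(g + t ≥ 7 ∨ z ≥ p - 2)) → ((2*j = 10 ∨ z > -8) ∧ (¬(3*z ≠ 6))))))
Answer: WP = ((2*z = 11 ∨ t ≠ -6) → (¬(9*p ≠ 6))) ∧ ((¬(2*z = 11 ∨ t ≠ -6)) → (((g + t ≥ 7 ∨ z ≥ p - 2) → (¬(3*z ≠ 6))) ∧ ((¬(g + t ≥ 7 ∨ z ≥ p - 2)) → ((2*j = 10 ∨ z > -8) ∧ (¬(3*z ≠ 6))))))


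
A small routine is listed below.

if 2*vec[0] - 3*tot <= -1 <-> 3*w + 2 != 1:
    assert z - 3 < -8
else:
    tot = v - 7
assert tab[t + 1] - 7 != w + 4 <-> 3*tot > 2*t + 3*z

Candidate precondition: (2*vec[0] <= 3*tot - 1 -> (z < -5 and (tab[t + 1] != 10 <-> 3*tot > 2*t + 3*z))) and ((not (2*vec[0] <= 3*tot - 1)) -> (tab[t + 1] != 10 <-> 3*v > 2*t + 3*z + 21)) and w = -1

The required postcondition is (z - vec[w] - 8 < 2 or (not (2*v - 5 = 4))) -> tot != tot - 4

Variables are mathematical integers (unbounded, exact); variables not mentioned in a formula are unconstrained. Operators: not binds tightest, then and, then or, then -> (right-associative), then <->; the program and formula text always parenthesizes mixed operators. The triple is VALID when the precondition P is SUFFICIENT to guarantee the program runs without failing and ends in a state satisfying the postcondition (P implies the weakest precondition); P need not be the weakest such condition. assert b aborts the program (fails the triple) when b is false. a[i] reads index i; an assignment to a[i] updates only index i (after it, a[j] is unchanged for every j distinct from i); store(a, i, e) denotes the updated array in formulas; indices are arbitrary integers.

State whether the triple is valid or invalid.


Working backward. After the program, the postcondition (z - vec[w] - 8 < 2 or (not (2*v - 5 = 4))) -> tot != tot - 4 must hold; in canonical form it is true.
Before assert tab[t + 1] - 7 != w + 4 <-> 3*tot > 2*t + 3*z: tab[t + 1] != w + 11 <-> 3*tot > 2*t + 3*z
Then branch requires z < -5 and (tab[t + 1] != w + 11 <-> 3*tot > 2*t + 3*z); else branch requires tab[t + 1] != w + 11 <-> 3*v > 2*t + 3*z + 21.
Before the if: ((2*vec[0] <= 3*tot - 1 <-> 3*w != -1) -> (z < -5 and (tab[t + 1] != w + 11 <-> 3*tot > 2*t + 3*z))) and ((not (2*vec[0] <= 3*tot - 1 <-> 3*w != -1)) -> (tab[t + 1] != w + 11 <-> 3*v > 2*t + 3*z + 21))
The weakest precondition is ((2*vec[0] <= 3*tot - 1 <-> 3*w != -1) -> (z < -5 and (tab[t + 1] != w + 11 <-> 3*tot > 2*t + 3*z))) and ((not (2*vec[0] <= 3*tot - 1 <-> 3*w != -1)) -> (tab[t + 1] != w + 11 <-> 3*v > 2*t + 3*z + 21)).
Check whether (2*vec[0] <= 3*tot - 1 -> (z < -5 and (tab[t + 1] != 10 <-> 3*tot > 2*t + 3*z))) and ((not (2*vec[0] <= 3*tot - 1)) -> (tab[t + 1] != 10 <-> 3*v > 2*t + 3*z + 21)) and w = -1 implies it.
Every state satisfying the precondition satisfies the weakest precondition: the implication holds.
Answer: valid


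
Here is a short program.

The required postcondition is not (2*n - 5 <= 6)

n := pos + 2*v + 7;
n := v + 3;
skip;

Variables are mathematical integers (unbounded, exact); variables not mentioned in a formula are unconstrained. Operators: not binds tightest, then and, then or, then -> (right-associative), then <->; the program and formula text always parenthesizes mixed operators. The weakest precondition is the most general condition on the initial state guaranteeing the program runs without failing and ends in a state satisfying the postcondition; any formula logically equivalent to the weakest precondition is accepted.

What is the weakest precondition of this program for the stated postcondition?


Working backward. After the program, the postcondition not (2*n - 5 <= 6) must hold; in canonical form it is not (2*n <= 11).
Before skip: not (2*n <= 11)
Before n := v + 3: not (2*v <= 5)
Before n := pos + 2*v + 7: not (2*v <= 5)
Answer: WP = not (2*v <= 5)


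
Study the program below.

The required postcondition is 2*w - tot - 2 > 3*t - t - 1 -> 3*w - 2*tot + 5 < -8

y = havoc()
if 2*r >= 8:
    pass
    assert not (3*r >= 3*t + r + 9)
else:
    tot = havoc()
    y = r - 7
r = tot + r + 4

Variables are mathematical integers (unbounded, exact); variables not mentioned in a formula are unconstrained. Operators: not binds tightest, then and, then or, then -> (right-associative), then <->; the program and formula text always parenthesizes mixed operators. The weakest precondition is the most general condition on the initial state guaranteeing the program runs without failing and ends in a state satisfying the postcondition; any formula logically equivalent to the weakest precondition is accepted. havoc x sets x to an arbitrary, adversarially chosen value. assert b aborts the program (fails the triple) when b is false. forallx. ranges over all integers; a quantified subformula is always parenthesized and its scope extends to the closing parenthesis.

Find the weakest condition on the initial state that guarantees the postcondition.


Working backward. After the program, the postcondition 2*w - tot - 2 > 3*t - t - 1 -> 3*w - 2*tot + 5 < -8 must hold; in canonical form it is 2*w > 2*t + tot + 1 -> 3*w < 2*tot - 13.
Before r := tot + r + 4: 2*w > 2*t + tot + 1 -> 3*w < 2*tot - 13
Then branch requires (not (2*r >= 3*t + 9)) and (2*w > 2*t + tot + 1 -> 3*w < 2*tot - 13); else branch requires forall tot_1. (2*w > 2*t + tot_1 + 1 -> 3*w < 2*tot_1 - 13).
Before the if: (2*r >= 8 -> ((not (2*r >= 3*t + 9)) and (2*w > 2*t + tot + 1 -> 3*w < 2*tot - 13))) and ((not (2*r >= 8)) -> (forall tot_1. (2*w > 2*t + tot_1 + 1 -> 3*w < 2*tot_1 - 13)))
Before havoc y: (2*r >= 8 -> ((not (2*r >= 3*t + 9)) and (2*w > 2*t + tot + 1 -> 3*w < 2*tot - 13))) and ((not (2*r >= 8)) -> (forall tot_1. (2*w > 2*t + tot_1 + 1 -> 3*w < 2*tot_1 - 13)))
Answer: WP = (2*r >= 8 -> ((not (2*r >= 3*t + 9)) and (2*w > 2*t + tot + 1 -> 3*w < 2*tot - 13))) and ((not (2*r >= 8)) -> (forall tot_1. (2*w > 2*t + tot_1 + 1 -> 3*w < 2*tot_1 - 13)))


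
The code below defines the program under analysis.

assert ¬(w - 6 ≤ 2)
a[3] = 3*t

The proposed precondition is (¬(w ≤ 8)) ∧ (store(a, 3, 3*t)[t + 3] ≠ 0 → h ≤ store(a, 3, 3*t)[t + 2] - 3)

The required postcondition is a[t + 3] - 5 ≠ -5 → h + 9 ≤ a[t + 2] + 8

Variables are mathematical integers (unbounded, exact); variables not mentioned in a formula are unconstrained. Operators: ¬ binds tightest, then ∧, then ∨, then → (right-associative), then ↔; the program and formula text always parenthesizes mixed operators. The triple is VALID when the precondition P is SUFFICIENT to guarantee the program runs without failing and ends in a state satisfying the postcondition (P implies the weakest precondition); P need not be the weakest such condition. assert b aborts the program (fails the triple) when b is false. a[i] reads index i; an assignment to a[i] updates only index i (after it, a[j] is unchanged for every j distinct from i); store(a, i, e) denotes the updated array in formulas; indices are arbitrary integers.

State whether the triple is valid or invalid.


Working backward. After the program, the postcondition a[t + 3] - 5 ≠ -5 → h + 9 ≤ a[t + 2] + 8 must hold; in canonical form it is a[t + 3] ≠ 0 → h ≤ a[t + 2] - 1.
Before a[3] := 3*t: store(a, 3, 3*t)[t + 3] ≠ 0 → h ≤ store(a, 3, 3*t)[t + 2] - 1
Before assert ¬(w - 6 ≤ 2): (¬(w ≤ 8)) ∧ (store(a, 3, 3*t)[t + 3] ≠ 0 → h ≤ store(a, 3, 3*t)[t + 2] - 1)
The weakest precondition is (¬(w ≤ 8)) ∧ (store(a, 3, 3*t)[t + 3] ≠ 0 → h ≤ store(a, 3, 3*t)[t + 2] - 1).
Check whether (¬(w ≤ 8)) ∧ (store(a, 3, 3*t)[t + 3] ≠ 0 → h ≤ store(a, 3, 3*t)[t + 2] - 3) implies it.
Every state satisfying the precondition satisfies the weakest precondition: the implication holds.
Answer: valid


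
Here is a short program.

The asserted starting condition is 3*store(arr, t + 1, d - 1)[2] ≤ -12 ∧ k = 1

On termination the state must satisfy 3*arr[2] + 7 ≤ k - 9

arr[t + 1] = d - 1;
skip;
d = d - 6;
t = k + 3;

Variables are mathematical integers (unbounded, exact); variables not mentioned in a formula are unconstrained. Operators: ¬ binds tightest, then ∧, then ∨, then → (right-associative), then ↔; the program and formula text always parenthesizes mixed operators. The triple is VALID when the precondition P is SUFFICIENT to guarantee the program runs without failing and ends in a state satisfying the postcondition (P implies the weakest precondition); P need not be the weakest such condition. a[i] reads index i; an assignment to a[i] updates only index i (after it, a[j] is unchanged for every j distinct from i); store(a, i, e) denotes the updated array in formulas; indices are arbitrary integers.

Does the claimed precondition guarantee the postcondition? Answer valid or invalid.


Working backward. After the program, the postcondition 3*arr[2] + 7 ≤ k - 9 must hold; in canonical form it is 3*arr[2] ≤ k - 16.
Before t := k + 3: 3*arr[2] ≤ k - 16
Before d := d - 6: 3*arr[2] ≤ k - 16
Before skip: 3*arr[2] ≤ k - 16
Before arr[t + 1] := d - 1: 3*store(arr, t + 1, d - 1)[2] ≤ k - 16
The weakest precondition is 3*store(arr, t + 1, d - 1)[2] ≤ k - 16.
Check whether 3*store(arr, t + 1, d - 1)[2] ≤ -12 ∧ k = 1 implies it.
Countermodel: at the initial state arr = {[0] = -4, [2] = -4, elsewhere -4}, d = -3, k = 1, t = -1, the precondition holds but the weakest precondition fails.
Answer: invalid


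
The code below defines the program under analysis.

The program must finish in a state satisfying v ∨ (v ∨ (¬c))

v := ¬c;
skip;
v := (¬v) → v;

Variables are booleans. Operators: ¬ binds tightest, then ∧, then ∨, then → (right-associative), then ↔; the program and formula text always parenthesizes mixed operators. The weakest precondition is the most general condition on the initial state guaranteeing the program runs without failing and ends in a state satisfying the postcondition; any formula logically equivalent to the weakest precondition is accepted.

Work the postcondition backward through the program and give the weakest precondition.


Working backward. After the program, the postcondition v ∨ (v ∨ (¬c)) must hold; in canonical form it is v ∨ (¬c).
Before v := (¬v) → v: ((¬v) → v) ∨ (¬c)
Before skip: ((¬v) → v) ∨ (¬c)
Before v := ¬c: (c → (¬c)) ∨ (¬c)
Answer: WP = (c → (¬c)) ∨ (¬c)


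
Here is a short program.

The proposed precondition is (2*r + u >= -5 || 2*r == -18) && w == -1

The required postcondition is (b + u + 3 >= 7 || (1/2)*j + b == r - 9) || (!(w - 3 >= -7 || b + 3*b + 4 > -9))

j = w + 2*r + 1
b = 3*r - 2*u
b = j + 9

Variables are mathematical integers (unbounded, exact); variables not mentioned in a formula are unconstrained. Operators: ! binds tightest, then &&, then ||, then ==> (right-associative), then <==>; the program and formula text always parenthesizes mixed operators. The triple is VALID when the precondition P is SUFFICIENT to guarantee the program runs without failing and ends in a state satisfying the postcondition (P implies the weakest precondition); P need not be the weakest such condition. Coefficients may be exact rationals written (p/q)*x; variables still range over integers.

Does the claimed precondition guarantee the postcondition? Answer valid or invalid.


Working backward. After the program, the postcondition (b + u + 3 >= 7 || (1/2)*j + b == r - 9) || (!(w - 3 >= -7 || b + 3*b + 4 > -9)) must hold; in canonical form it is b + u >= 4 || b + (1/2)*j == r - 9 || (!(w >= -4 || 4*b > -13)).
Before b := j + 9: j + u >= -5 || (3/2)*j == r - 18 || (!(w >= -4 || 4*j > -49))
Before b := 3*r - 2*u: j + u >= -5 || (3/2)*j == r - 18 || (!(w >= -4 || 4*j > -49))
Before j := w + 2*r + 1: 2*r + u + w >= -6 || 2*r + (3/2)*w == -39/2 || (!(w >= -4 || 8*r + 4*w > -53))
The weakest precondition is 2*r + u + w >= -6 || 2*r + (3/2)*w == -39/2 || (!(w >= -4 || 8*r + 4*w > -53)).
Check whether (2*r + u >= -5 || 2*r == -18) && w == -1 implies it.
Every state satisfying the precondition satisfies the weakest precondition: the implication holds.
Answer: valid
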